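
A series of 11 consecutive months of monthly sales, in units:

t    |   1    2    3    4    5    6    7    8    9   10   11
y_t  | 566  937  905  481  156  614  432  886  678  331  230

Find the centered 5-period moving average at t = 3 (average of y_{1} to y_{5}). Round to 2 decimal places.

609.00

Sum of periods 1–5: 566 + 937 + 905 + 481 + 156 = 3045
Divide by 5: 3045 / 5 = 609.00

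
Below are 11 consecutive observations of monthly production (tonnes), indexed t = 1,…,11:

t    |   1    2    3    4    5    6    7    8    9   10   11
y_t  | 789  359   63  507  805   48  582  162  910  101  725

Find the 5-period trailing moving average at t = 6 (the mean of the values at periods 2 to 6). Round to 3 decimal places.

356.400

Sum of periods 2–6: 359 + 63 + 507 + 805 + 48 = 1782
Divide by 5: 1782 / 5 = 356.400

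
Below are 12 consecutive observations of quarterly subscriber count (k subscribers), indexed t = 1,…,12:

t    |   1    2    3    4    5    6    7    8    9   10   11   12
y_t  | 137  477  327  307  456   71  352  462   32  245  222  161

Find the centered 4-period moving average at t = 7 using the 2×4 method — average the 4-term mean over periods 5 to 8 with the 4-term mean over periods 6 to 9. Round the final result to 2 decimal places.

282.25

Sum over 5–8: 456 + 71 + 352 + 462 = 1341
Sum over 6–9: 71 + 352 + 462 + 32 = 917
CMA at t=7 = (1341 + 917) / (2·4) = 2258 / 8 = 282.25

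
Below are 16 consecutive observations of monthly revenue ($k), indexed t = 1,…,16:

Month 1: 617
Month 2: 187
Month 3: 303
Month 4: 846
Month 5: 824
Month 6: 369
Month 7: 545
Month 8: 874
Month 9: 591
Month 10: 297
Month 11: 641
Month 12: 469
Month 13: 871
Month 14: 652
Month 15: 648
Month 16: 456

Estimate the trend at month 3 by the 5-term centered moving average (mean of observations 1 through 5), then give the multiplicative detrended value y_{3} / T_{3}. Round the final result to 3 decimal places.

0.546

Trend T_3 = (617 + 187 + 303 + 846 + 824) / 5 = 2777/5 = 555.40000
Ratio to trend: 303 / 555.40000 = 0.546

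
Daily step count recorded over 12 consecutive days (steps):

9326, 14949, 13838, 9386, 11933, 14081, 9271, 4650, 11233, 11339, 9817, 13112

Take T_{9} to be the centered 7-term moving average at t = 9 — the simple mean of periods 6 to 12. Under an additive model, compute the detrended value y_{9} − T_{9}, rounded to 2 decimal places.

Trend T_9 = (14081 + 9271 + 4650 + 11233 + 11339 + 9817 + 13112) / 7 = 73503/7 = 10500.4286
Detrended value: 11233 − 10500.4286 = 732.57

732.57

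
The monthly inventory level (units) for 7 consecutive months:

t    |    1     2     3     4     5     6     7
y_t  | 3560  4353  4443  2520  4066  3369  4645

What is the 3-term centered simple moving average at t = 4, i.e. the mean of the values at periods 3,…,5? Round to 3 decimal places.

Sum of periods 3–5: 4443 + 2520 + 4066 = 11029
Divide by 3: 11029 / 3 = 3676.333

3676.333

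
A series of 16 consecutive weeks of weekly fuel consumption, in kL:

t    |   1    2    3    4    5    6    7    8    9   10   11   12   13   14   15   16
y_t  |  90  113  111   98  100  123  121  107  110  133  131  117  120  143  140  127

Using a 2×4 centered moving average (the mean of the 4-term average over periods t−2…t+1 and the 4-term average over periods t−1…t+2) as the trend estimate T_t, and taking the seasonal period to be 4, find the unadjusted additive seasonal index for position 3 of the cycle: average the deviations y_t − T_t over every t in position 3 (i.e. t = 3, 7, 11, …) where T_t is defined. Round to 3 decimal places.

Season position 3 occurs at t = 3, 7, 11 (where T_t is defined).
t=3: T_3 = 104.25000; y_3 − T_3 = 111 − 104.25000 = 6.75000
t=7: T_7 = 114.00000; y_7 − T_7 = 121 − 114.00000 = 7.00000
t=11: T_11 = 124.00000; y_11 − T_11 = 131 − 124.00000 = 7.00000
Mean deviation: (6.75000 + 7.00000 + 7.00000) / 3 = 6.917

6.917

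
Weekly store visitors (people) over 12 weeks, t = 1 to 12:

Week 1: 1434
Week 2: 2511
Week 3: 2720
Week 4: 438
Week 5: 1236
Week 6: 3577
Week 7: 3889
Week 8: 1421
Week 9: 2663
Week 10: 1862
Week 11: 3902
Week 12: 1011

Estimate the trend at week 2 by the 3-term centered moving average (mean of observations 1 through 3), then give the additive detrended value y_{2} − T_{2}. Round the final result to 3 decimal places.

289.333

Trend T_2 = (1434 + 2511 + 2720) / 3 = 6665/3 = 2221.66667
Detrended value: 2511 − 2221.66667 = 289.333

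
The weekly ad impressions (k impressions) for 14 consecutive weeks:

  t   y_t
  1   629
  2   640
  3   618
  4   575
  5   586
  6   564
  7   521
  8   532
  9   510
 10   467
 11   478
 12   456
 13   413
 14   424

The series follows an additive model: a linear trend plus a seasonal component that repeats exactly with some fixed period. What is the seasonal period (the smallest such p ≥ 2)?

3

First differences y_{t+1} − y_t: 11, -22, -43, 11, -22, -43, 11, -22, …
The difference pattern repeats every 3 terms and not for any smaller step, so p = 3.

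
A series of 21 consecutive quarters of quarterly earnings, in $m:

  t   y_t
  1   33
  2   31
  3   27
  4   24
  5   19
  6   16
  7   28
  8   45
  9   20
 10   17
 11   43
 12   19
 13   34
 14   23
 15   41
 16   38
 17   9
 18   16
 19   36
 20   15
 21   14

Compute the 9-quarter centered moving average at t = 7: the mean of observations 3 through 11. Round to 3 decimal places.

Sum of periods 3–11: 27 + 24 + 19 + 16 + 28 + 45 + 20 + 17 + 43 = 239
Divide by 9: 239 / 9 = 26.556

26.556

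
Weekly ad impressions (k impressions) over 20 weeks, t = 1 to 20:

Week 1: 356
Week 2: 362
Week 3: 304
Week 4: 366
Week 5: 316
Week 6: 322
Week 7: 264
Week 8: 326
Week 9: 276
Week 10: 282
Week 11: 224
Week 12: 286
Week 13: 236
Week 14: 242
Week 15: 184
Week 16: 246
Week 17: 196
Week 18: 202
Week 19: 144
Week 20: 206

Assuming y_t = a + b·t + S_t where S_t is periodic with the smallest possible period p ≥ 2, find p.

First differences y_{t+1} − y_t: 6, -58, 62, -50, 6, -58, 62, -50, 6, -58, …
The difference pattern repeats every 4 terms and not for any smaller step, so p = 4.

4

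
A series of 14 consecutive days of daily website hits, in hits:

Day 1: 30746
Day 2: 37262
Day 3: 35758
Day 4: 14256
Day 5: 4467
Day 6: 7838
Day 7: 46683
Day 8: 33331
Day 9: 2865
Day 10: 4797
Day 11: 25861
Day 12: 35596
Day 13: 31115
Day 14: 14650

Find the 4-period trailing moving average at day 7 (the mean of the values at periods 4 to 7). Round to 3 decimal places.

18311.000

Sum of periods 4–7: 14256 + 4467 + 7838 + 46683 = 73244
Divide by 4: 73244 / 4 = 18311.000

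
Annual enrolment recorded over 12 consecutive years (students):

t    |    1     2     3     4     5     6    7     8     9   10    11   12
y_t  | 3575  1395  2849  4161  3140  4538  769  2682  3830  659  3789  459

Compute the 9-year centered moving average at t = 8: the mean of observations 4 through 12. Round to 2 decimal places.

2669.67

Sum of periods 4–12: 4161 + 3140 + 4538 + 769 + 2682 + 3830 + 659 + 3789 + 459 = 24027
Divide by 9: 24027 / 9 = 2669.67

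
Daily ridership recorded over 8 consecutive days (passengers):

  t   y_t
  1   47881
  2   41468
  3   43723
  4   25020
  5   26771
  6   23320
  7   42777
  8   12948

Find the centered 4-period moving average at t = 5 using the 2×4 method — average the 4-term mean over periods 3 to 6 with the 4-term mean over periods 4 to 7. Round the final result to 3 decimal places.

29590.250

Sum over 3–6: 43723 + 25020 + 26771 + 23320 = 118834
Sum over 4–7: 25020 + 26771 + 23320 + 42777 = 117888
CMA at t=5 = (118834 + 117888) / (2·4) = 236722 / 8 = 29590.250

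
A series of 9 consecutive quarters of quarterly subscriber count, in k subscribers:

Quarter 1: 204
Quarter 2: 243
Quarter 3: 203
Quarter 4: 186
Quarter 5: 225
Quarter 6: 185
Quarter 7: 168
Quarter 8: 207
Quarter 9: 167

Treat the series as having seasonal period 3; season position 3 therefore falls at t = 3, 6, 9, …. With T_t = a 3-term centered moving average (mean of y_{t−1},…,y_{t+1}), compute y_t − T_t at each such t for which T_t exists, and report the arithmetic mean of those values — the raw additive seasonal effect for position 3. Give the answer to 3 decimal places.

-7.667

Season position 3 occurs at t = 3, 6 (where T_t is defined).
t=3: T_3 = 210.66667; y_3 − T_3 = 203 − 210.66667 = -7.66667
t=6: T_6 = 192.66667; y_6 − T_6 = 185 − 192.66667 = -7.66667
Mean deviation: (-7.66667 + -7.66667) / 2 = -7.667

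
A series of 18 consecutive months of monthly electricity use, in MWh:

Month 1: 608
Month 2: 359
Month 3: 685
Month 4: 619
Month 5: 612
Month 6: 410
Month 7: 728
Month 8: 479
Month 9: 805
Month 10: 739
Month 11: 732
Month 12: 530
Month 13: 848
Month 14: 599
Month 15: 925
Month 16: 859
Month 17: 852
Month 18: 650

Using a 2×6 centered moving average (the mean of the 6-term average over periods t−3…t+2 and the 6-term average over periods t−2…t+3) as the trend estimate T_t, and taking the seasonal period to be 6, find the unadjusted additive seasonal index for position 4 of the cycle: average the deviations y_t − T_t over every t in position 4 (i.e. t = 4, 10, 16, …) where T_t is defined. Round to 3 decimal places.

Season position 4 occurs at t = 4, 10 (where T_t is defined).
t=4: T_4 = 558.83333; y_4 − T_4 = 619 − 558.83333 = 60.16667
t=10: T_10 = 678.83333; y_10 − T_10 = 739 − 678.83333 = 60.16667
Mean deviation: (60.16667 + 60.16667) / 2 = 60.167

60.167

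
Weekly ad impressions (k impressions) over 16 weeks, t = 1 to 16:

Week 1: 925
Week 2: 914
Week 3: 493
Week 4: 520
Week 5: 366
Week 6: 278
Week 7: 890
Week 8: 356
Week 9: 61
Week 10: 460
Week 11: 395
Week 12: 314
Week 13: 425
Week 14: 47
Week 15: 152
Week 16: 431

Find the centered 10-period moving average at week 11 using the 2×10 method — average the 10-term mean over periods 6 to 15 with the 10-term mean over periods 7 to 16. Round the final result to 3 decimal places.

Sum over 6–15: 278 + 890 + 356 + 61 + 460 + 395 + 314 + 425 + 47 + 152 = 3378
Sum over 7–16: 890 + 356 + 61 + 460 + 395 + 314 + 425 + 47 + 152 + 431 = 3531
CMA at t=11 = (3378 + 3531) / (2·10) = 6909 / 20 = 345.450

345.450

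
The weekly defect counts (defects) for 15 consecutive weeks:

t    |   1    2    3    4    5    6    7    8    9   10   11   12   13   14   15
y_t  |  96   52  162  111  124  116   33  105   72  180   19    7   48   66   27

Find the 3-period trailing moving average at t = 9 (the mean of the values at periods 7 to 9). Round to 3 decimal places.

70.000

Sum of periods 7–9: 33 + 105 + 72 = 210
Divide by 3: 210 / 3 = 70.000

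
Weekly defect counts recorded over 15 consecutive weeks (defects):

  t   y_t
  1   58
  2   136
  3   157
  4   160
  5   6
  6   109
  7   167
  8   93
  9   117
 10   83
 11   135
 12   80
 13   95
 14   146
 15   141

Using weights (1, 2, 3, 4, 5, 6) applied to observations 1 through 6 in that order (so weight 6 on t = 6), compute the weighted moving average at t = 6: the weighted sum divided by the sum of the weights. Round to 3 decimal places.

Weighted sum: 1·58 + 2·136 + 3·157 + 4·160 + 5·6 + 6·109 = 58 + 272 + 471 + 640 + 30 + 654 = 2125
Weight total: 1 + 2 + 3 + 4 + 5 + 6 = 21
WMA = 2125 / 21 = 101.190

101.190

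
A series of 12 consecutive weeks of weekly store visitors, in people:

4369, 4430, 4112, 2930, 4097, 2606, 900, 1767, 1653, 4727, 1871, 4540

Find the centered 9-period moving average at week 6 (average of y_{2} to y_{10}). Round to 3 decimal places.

Sum of periods 2–10: 4430 + 4112 + 2930 + 4097 + 2606 + 900 + 1767 + 1653 + 4727 = 27222
Divide by 9: 27222 / 9 = 3024.667

3024.667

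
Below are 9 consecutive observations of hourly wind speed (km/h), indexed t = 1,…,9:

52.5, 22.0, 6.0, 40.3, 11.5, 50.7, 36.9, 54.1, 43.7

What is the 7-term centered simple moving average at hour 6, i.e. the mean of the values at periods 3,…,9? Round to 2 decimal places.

Sum of periods 3–9: 6.0 + 40.3 + 11.5 + 50.7 + 36.9 + 54.1 + 43.7 = 243.2
Divide by 7: 243.2 / 7 = 34.74

34.74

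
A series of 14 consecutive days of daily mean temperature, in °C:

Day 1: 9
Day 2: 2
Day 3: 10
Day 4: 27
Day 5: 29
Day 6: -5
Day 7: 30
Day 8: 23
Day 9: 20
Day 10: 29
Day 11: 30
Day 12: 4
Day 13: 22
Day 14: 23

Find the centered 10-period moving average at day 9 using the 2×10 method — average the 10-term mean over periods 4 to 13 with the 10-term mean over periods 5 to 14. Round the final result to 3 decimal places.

Sum over 4–13: 27 + 29 + (-5) + 30 + 23 + 20 + 29 + 30 + 4 + 22 = 209
Sum over 5–14: 29 + (-5) + 30 + 23 + 20 + 29 + 30 + 4 + 22 + 23 = 205
CMA at t=9 = (209 + 205) / (2·10) = 414 / 20 = 20.700

20.700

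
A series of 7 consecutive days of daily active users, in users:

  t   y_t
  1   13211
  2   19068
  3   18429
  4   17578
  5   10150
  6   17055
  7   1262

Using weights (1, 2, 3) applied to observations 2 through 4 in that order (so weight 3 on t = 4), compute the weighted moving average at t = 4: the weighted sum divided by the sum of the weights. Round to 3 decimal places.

18110.000

Weighted sum: 1·19068 + 2·18429 + 3·17578 = 19068 + 36858 + 52734 = 108660
Weight total: 1 + 2 + 3 = 6
WMA = 108660 / 6 = 18110.000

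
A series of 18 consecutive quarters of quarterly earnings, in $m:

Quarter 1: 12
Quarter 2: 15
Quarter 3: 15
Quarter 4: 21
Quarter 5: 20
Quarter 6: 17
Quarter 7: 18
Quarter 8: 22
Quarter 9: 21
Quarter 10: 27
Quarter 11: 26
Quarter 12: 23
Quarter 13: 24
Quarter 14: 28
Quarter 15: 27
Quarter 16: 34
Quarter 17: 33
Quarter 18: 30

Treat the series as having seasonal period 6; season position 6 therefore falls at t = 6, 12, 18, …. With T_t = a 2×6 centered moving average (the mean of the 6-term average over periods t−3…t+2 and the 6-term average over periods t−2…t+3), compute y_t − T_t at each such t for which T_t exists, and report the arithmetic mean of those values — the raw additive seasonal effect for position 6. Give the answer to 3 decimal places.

-2.333

Season position 6 occurs at t = 6, 12 (where T_t is defined).
t=6: T_6 = 19.33333; y_6 − T_6 = 17 − 19.33333 = -2.33333
t=12: T_12 = 25.33333; y_12 − T_12 = 23 − 25.33333 = -2.33333
Mean deviation: (-2.33333 + -2.33333) / 2 = -2.333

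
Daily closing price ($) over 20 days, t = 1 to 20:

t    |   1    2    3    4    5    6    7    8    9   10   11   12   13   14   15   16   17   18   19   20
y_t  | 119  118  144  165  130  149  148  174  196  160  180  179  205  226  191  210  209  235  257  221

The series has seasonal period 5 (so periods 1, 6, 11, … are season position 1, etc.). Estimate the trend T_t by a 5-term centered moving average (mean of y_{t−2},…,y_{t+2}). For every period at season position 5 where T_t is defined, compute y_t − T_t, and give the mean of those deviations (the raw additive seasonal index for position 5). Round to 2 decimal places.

-17.40

Season position 5 occurs at t = 5, 10, 15 (where T_t is defined).
t=5: T_5 = 147.2000; y_5 − T_5 = 130 − 147.2000 = -17.2000
t=10: T_10 = 177.8000; y_10 − T_10 = 160 − 177.8000 = -17.8000
t=15: T_15 = 208.2000; y_15 − T_15 = 191 − 208.2000 = -17.2000
Mean deviation: (-17.2000 + -17.8000 + -17.2000) / 3 = -17.40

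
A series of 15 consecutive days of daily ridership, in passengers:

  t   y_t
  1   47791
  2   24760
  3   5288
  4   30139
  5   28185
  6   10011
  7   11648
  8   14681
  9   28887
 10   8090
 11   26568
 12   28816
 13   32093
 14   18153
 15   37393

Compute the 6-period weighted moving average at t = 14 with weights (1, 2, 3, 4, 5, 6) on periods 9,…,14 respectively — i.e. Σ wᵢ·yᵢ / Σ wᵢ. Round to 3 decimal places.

Weighted sum: 1·28887 + 2·8090 + 3·26568 + 4·28816 + 5·32093 + 6·18153 = 28887 + 16180 + 79704 + 115264 + 160465 + 108918 = 509418
Weight total: 1 + 2 + 3 + 4 + 5 + 6 = 21
WMA = 509418 / 21 = 24258.000

24258.000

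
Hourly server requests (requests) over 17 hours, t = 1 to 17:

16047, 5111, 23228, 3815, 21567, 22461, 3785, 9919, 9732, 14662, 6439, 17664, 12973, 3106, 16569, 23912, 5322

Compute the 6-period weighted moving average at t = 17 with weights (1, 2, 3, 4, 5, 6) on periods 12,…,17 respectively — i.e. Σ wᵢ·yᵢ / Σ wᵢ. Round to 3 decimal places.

Weighted sum: 1·17664 + 2·12973 + 3·3106 + 4·16569 + 5·23912 + 6·5322 = 17664 + 25946 + 9318 + 66276 + 119560 + 31932 = 270696
Weight total: 1 + 2 + 3 + 4 + 5 + 6 = 21
WMA = 270696 / 21 = 12890.286

12890.286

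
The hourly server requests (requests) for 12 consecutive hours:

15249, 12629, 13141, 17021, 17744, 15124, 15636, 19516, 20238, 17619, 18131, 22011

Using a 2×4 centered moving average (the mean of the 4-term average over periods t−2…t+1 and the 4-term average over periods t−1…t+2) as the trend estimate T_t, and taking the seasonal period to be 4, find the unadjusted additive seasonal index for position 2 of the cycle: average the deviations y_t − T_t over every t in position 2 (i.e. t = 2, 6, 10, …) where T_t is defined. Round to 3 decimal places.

-1569.000

Season position 2 occurs at t = 6, 10 (where T_t is defined).
t=6: T_6 = 16693.12500; y_6 − T_6 = 15124 − 16693.12500 = -1569.12500
t=10: T_10 = 19187.87500; y_10 − T_10 = 17619 − 19187.87500 = -1568.87500
Mean deviation: (-1569.12500 + -1568.87500) / 2 = -1569.000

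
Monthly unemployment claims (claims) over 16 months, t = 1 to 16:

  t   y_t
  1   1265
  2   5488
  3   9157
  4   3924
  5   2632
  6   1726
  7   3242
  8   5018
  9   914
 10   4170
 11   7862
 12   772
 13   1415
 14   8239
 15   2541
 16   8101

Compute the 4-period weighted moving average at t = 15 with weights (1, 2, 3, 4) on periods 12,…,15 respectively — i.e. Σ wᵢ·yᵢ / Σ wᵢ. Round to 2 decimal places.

Weighted sum: 1·772 + 2·1415 + 3·8239 + 4·2541 = 772 + 2830 + 24717 + 10164 = 38483
Weight total: 1 + 2 + 3 + 4 = 10
WMA = 38483 / 10 = 3848.30

3848.30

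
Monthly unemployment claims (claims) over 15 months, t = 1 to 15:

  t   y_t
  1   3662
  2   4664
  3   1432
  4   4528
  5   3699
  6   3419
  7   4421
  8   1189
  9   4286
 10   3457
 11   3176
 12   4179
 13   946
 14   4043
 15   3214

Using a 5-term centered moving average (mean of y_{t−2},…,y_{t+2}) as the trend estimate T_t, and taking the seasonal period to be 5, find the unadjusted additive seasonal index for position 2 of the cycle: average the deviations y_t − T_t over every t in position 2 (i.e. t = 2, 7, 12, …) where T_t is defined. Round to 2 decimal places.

1018.50

Season position 2 occurs at t = 7, 12 (where T_t is defined).
t=7: T_7 = 3402.8000; y_7 − T_7 = 4421 − 3402.8000 = 1018.2000
t=12: T_12 = 3160.2000; y_12 − T_12 = 4179 − 3160.2000 = 1018.8000
Mean deviation: (1018.2000 + 1018.8000) / 2 = 1018.50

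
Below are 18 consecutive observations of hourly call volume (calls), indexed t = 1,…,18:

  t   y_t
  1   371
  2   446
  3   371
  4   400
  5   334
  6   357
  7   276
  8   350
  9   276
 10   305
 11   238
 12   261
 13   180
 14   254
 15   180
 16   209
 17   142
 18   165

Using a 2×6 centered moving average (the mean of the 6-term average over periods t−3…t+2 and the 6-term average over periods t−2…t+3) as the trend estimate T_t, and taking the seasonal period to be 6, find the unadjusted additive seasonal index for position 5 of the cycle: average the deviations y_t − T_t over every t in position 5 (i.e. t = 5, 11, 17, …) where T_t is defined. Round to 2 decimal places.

-22.17

Season position 5 occurs at t = 5, 11 (where T_t is defined).
t=5: T_5 = 356.0000; y_5 − T_5 = 334 − 356.0000 = -22.0000
t=11: T_11 = 260.3333; y_11 − T_11 = 238 − 260.3333 = -22.3333
Mean deviation: (-22.0000 + -22.3333) / 2 = -22.17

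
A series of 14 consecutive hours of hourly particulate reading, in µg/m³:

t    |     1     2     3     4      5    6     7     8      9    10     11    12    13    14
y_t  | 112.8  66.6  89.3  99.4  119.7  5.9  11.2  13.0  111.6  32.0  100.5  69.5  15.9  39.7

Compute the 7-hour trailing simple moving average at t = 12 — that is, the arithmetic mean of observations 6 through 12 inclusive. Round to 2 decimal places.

49.10

Sum of periods 6–12: 5.9 + 11.2 + 13.0 + 111.6 + 32.0 + 100.5 + 69.5 = 343.7
Divide by 7: 343.7 / 7 = 49.10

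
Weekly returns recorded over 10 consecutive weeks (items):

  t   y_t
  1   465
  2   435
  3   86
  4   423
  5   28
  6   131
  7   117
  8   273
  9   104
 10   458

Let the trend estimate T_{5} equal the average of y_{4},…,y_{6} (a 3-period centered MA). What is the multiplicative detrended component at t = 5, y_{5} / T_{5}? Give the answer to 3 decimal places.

0.144

Trend T_5 = (423 + 28 + 131) / 3 = 582/3 = 194.00000
Ratio to trend: 28 / 194.00000 = 0.144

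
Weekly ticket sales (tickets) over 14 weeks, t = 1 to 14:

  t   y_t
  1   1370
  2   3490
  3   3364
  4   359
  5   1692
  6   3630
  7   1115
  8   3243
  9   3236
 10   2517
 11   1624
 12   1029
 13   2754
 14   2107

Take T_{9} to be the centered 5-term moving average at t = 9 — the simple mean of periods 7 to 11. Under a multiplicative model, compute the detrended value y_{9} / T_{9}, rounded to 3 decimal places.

Trend T_9 = (1115 + 3243 + 3236 + 2517 + 1624) / 5 = 11735/5 = 2347.00000
Ratio to trend: 3236 / 2347.00000 = 1.379

1.379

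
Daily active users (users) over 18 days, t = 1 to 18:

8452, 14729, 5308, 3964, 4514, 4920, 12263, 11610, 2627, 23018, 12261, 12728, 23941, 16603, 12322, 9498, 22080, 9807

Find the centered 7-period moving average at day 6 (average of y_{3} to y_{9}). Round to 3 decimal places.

6458.000

Sum of periods 3–9: 5308 + 3964 + 4514 + 4920 + 12263 + 11610 + 2627 = 45206
Divide by 7: 45206 / 7 = 6458.000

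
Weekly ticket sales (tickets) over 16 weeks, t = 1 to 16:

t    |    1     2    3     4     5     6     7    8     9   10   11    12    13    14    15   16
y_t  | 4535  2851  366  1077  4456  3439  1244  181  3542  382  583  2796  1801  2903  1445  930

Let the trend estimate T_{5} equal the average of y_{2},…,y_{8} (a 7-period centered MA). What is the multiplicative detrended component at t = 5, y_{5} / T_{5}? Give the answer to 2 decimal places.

2.29

Trend T_5 = (2851 + 366 + 1077 + 4456 + 3439 + 1244 + 181) / 7 = 13614/7 = 1944.8571
Ratio to trend: 4456 / 1944.8571 = 2.29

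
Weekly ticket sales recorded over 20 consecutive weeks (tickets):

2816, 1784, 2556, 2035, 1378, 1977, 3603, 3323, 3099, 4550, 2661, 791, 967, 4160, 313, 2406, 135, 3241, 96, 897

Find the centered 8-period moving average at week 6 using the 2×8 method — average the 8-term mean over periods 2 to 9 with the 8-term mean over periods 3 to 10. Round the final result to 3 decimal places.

2642.250

Sum over 2–9: 1784 + 2556 + 2035 + 1378 + 1977 + 3603 + 3323 + 3099 = 19755
Sum over 3–10: 2556 + 2035 + 1378 + 1977 + 3603 + 3323 + 3099 + 4550 = 22521
CMA at t=6 = (19755 + 22521) / (2·8) = 42276 / 16 = 2642.250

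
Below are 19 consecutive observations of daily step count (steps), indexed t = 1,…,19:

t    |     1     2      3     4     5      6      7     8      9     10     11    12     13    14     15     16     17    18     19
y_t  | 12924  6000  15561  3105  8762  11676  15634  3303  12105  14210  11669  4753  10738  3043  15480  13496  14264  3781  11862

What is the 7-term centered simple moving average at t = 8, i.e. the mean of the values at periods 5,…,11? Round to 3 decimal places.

11051.286

Sum of periods 5–11: 8762 + 11676 + 15634 + 3303 + 12105 + 14210 + 11669 = 77359
Divide by 7: 77359 / 7 = 11051.286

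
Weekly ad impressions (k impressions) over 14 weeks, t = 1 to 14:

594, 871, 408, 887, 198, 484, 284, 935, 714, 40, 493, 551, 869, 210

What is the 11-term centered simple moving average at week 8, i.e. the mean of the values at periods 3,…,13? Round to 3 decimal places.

Sum of periods 3–13: 408 + 887 + 198 + 484 + 284 + 935 + 714 + 40 + 493 + 551 + 869 = 5863
Divide by 11: 5863 / 11 = 533.000

533.000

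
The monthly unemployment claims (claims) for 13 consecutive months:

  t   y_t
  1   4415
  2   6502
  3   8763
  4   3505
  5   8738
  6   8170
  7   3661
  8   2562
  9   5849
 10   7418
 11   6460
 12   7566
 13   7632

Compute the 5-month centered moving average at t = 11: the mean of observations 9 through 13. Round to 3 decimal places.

Sum of periods 9–13: 5849 + 7418 + 6460 + 7566 + 7632 = 34925
Divide by 5: 34925 / 5 = 6985.000

6985.000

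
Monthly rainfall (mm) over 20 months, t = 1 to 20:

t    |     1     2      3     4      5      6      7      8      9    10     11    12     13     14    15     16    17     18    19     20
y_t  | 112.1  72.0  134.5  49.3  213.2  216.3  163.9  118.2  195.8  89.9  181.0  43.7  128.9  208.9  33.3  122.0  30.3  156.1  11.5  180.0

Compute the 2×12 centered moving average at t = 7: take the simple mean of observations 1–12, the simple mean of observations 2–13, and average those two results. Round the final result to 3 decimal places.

Sum over 1–12: 112.1 + 72.0 + 134.5 + 49.3 + 213.2 + 216.3 + 163.9 + 118.2 + 195.8 + 89.9 + 181.0 + 43.7 = 1589.9
Sum over 2–13: 72.0 + 134.5 + 49.3 + 213.2 + 216.3 + 163.9 + 118.2 + 195.8 + 89.9 + 181.0 + 43.7 + 128.9 = 1606.7
CMA at t=7 = (1589.9 + 1606.7) / (2·12) = 3196.6 / 24 = 133.192

133.192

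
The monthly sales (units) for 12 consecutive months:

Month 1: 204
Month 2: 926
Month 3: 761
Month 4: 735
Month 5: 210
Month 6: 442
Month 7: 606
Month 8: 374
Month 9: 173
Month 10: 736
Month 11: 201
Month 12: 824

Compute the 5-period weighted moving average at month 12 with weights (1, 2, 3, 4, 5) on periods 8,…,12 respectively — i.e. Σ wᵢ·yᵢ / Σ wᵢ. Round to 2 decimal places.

523.47

Weighted sum: 1·374 + 2·173 + 3·736 + 4·201 + 5·824 = 374 + 346 + 2208 + 804 + 4120 = 7852
Weight total: 1 + 2 + 3 + 4 + 5 = 15
WMA = 7852 / 15 = 523.47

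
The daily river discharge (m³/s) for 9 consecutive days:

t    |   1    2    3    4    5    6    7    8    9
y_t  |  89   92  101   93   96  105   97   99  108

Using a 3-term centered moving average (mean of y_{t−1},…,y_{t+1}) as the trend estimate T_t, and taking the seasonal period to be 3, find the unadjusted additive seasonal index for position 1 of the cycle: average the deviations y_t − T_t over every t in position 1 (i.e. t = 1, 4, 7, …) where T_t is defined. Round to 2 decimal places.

-3.50

Season position 1 occurs at t = 4, 7 (where T_t is defined).
t=4: T_4 = 96.6667; y_4 − T_4 = 93 − 96.6667 = -3.6667
t=7: T_7 = 100.3333; y_7 − T_7 = 97 − 100.3333 = -3.3333
Mean deviation: (-3.6667 + -3.3333) / 2 = -3.50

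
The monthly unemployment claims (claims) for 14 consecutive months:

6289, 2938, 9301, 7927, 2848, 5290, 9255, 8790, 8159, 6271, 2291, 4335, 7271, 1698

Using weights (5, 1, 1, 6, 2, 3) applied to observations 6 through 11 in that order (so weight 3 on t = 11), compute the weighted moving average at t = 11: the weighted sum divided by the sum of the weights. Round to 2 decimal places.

6270.22

Weighted sum: 5·5290 + 1·9255 + 1·8790 + 6·8159 + 2·6271 + 3·2291 = 26450 + 9255 + 8790 + 48954 + 12542 + 6873 = 112864
Weight total: 5 + 1 + 1 + 6 + 2 + 3 = 18
WMA = 112864 / 18 = 6270.22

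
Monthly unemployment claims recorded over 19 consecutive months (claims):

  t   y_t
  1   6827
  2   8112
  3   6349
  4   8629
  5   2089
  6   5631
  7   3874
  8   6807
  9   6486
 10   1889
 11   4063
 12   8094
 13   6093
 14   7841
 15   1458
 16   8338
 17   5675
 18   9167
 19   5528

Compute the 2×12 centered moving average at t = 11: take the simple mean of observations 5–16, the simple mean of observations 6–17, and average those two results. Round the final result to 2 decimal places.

5371.33

Sum over 5–16: 2089 + 5631 + 3874 + 6807 + 6486 + 1889 + 4063 + 8094 + 6093 + 7841 + 1458 + 8338 = 62663
Sum over 6–17: 5631 + 3874 + 6807 + 6486 + 1889 + 4063 + 8094 + 6093 + 7841 + 1458 + 8338 + 5675 = 66249
CMA at t=11 = (62663 + 66249) / (2·12) = 128912 / 24 = 5371.33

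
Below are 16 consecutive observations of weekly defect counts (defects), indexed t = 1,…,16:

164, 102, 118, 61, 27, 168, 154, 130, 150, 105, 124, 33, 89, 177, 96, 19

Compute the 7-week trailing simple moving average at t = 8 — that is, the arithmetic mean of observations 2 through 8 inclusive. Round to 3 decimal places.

Sum of periods 2–8: 102 + 118 + 61 + 27 + 168 + 154 + 130 = 760
Divide by 7: 760 / 7 = 108.571

108.571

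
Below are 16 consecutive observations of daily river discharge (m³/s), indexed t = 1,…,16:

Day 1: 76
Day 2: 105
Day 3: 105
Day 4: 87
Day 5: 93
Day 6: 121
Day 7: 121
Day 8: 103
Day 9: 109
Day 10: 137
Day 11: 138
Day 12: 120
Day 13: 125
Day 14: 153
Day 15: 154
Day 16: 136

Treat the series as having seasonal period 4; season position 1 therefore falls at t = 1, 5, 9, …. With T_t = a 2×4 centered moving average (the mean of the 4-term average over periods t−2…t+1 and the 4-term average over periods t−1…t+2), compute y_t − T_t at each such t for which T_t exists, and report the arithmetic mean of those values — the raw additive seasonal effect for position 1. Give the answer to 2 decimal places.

Season position 1 occurs at t = 5, 9, 13 (where T_t is defined).
t=5: T_5 = 103.5000; y_5 − T_5 = 93 − 103.5000 = -10.5000
t=9: T_9 = 119.6250; y_9 − T_9 = 109 − 119.6250 = -10.6250
t=13: T_13 = 136.0000; y_13 − T_13 = 125 − 136.0000 = -11.0000
Mean deviation: (-10.5000 + -10.6250 + -11.0000) / 3 = -10.71

-10.71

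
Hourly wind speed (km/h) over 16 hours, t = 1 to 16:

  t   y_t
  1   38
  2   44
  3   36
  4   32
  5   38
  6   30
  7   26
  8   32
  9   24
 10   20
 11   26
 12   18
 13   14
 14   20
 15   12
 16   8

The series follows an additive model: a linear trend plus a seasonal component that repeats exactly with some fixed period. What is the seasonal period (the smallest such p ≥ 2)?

First differences y_{t+1} − y_t: 6, -8, -4, 6, -8, -4, 6, -8, …
The difference pattern repeats every 3 terms and not for any smaller step, so p = 3.

3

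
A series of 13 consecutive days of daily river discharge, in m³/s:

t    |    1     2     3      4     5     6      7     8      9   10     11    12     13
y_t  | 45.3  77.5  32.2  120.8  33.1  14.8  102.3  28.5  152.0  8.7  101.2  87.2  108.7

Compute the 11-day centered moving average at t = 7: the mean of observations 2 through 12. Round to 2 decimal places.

68.94

Sum of periods 2–12: 77.5 + 32.2 + 120.8 + 33.1 + 14.8 + 102.3 + 28.5 + 152.0 + 8.7 + 101.2 + 87.2 = 758.3
Divide by 11: 758.3 / 11 = 68.94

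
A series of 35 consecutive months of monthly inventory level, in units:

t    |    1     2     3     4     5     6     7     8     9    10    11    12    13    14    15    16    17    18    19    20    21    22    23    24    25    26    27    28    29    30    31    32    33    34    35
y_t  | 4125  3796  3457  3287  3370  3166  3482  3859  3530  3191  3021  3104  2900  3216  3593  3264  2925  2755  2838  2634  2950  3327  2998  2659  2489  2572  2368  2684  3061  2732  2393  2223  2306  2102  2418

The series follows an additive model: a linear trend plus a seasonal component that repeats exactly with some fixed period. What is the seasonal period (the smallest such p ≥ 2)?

7

First differences y_{t+1} − y_t: -329, -339, -170, 83, -204, 316, 377, -329, -339, -170, 83, -204, 316, 377, -329, -339, …
The difference pattern repeats every 7 terms and not for any smaller step, so p = 7.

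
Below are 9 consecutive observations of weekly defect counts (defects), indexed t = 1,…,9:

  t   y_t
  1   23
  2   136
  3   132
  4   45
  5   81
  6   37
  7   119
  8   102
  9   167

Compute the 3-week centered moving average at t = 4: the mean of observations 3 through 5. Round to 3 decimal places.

Sum of periods 3–5: 132 + 45 + 81 = 258
Divide by 3: 258 / 3 = 86.000

86.000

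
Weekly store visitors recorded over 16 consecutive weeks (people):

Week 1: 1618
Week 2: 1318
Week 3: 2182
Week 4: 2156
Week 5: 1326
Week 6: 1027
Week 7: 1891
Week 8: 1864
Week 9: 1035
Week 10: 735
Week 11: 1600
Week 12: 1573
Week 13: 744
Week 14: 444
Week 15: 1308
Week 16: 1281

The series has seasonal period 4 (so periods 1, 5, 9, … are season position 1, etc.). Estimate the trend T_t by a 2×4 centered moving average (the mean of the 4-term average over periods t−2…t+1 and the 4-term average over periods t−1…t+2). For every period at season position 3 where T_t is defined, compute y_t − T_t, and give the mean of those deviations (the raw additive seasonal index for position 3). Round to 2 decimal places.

Season position 3 occurs at t = 3, 7, 11 (where T_t is defined).
t=3: T_3 = 1782.0000; y_3 − T_3 = 2182 − 1782.0000 = 400.0000
t=7: T_7 = 1490.6250; y_7 − T_7 = 1891 − 1490.6250 = 400.3750
t=11: T_11 = 1199.3750; y_11 − T_11 = 1600 − 1199.3750 = 400.6250
Mean deviation: (400.0000 + 400.3750 + 400.6250) / 3 = 400.33

400.33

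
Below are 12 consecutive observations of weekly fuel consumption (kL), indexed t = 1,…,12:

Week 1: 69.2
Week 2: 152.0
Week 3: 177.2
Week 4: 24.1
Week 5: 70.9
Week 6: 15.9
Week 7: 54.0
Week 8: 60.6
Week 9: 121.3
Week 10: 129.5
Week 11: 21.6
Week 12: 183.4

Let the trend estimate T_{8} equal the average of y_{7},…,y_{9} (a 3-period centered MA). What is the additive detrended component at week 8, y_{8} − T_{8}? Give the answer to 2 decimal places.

Trend T_8 = (54.0 + 60.6 + 121.3) / 3 = 235.9/3 = 78.6333
Detrended value: 60.6 − 78.6333 = -18.03

-18.03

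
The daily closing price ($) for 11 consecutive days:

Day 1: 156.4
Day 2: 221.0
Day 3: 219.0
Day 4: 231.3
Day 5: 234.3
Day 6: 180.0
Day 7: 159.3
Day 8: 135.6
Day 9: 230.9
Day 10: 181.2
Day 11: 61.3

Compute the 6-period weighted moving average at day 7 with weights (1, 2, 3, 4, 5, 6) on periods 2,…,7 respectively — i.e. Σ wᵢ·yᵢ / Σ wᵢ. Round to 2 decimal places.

Weighted sum: 1·221.0 + 2·219.0 + 3·231.3 + 4·234.3 + 5·180.0 + 6·159.3 = 221.0 + 438.0 + 693.9 + 937.2 + 900.0 + 955.8 = 4145.9
Weight total: 1 + 2 + 3 + 4 + 5 + 6 = 21
WMA = 4145.9 / 21 = 197.42

197.42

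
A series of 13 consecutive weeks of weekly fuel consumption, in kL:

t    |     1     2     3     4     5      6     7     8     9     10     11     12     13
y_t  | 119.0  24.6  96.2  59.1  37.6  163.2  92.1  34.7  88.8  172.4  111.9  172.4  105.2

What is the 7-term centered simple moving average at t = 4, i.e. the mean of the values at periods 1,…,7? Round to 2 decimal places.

84.54

Sum of periods 1–7: 119.0 + 24.6 + 96.2 + 59.1 + 37.6 + 163.2 + 92.1 = 591.8
Divide by 7: 591.8 / 7 = 84.54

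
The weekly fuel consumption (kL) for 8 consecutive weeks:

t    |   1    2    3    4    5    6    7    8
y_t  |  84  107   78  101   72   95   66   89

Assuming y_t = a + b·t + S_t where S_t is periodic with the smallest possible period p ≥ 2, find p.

2

First differences y_{t+1} − y_t: 23, -29, 23, -29, 23, -29, …
The difference pattern repeats every 2 terms and not for any smaller step, so p = 2.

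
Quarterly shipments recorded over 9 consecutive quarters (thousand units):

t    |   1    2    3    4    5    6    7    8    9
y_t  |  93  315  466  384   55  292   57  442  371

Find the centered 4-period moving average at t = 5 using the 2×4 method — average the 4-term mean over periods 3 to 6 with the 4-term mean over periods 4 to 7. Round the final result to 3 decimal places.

248.125

Sum over 3–6: 466 + 384 + 55 + 292 = 1197
Sum over 4–7: 384 + 55 + 292 + 57 = 788
CMA at t=5 = (1197 + 788) / (2·4) = 1985 / 8 = 248.125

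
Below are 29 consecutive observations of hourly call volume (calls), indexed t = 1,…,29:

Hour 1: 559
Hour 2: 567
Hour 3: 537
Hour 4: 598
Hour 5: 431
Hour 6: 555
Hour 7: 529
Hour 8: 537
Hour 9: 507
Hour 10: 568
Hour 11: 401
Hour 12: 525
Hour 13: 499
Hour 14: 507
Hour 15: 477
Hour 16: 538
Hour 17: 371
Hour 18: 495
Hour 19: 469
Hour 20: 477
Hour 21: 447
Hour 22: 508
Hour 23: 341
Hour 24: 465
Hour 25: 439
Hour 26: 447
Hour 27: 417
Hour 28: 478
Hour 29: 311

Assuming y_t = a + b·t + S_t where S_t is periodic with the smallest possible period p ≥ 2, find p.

First differences y_{t+1} − y_t: 8, -30, 61, -167, 124, -26, 8, -30, 61, -167, 124, -26, 8, -30, …
The difference pattern repeats every 6 terms and not for any smaller step, so p = 6.

6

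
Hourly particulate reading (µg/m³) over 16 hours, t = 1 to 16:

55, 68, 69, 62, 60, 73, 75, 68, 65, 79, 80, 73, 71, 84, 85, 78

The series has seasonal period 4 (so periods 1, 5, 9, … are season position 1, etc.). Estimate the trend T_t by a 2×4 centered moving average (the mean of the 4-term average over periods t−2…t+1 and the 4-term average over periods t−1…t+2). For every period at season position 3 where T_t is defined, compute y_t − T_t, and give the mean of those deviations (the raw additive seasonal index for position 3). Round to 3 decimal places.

5.083

Season position 3 occurs at t = 3, 7, 11 (where T_t is defined).
t=3: T_3 = 64.12500; y_3 − T_3 = 69 − 64.12500 = 4.87500
t=7: T_7 = 69.62500; y_7 − T_7 = 75 − 69.62500 = 5.37500
t=11: T_11 = 75.00000; y_11 − T_11 = 80 − 75.00000 = 5.00000
Mean deviation: (4.87500 + 5.37500 + 5.00000) / 3 = 5.083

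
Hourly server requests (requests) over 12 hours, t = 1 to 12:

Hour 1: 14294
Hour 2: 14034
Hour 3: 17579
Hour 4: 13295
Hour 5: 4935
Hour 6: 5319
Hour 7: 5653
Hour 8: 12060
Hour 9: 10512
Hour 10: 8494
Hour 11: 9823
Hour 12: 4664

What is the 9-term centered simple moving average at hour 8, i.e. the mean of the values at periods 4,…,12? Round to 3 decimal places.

8306.111

Sum of periods 4–12: 13295 + 4935 + 5319 + 5653 + 12060 + 10512 + 8494 + 9823 + 4664 = 74755
Divide by 9: 74755 / 9 = 8306.111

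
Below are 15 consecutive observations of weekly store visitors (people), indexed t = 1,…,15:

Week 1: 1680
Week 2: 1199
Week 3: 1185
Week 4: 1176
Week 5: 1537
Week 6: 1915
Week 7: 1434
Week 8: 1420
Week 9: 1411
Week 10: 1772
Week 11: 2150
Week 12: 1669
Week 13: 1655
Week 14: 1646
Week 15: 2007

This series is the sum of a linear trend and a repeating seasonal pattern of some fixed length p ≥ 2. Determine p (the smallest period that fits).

5

First differences y_{t+1} − y_t: -481, -14, -9, 361, 378, -481, -14, -9, 361, 378, -481, -14, …
The difference pattern repeats every 5 terms and not for any smaller step, so p = 5.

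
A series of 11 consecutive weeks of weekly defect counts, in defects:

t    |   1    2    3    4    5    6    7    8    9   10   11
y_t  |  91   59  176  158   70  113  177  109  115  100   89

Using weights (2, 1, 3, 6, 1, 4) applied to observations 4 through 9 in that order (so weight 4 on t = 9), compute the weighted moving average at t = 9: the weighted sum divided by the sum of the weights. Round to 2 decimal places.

Weighted sum: 2·158 + 1·70 + 3·113 + 6·177 + 1·109 + 4·115 = 316 + 70 + 339 + 1062 + 109 + 460 = 2356
Weight total: 2 + 1 + 3 + 6 + 1 + 4 = 17
WMA = 2356 / 17 = 138.59

138.59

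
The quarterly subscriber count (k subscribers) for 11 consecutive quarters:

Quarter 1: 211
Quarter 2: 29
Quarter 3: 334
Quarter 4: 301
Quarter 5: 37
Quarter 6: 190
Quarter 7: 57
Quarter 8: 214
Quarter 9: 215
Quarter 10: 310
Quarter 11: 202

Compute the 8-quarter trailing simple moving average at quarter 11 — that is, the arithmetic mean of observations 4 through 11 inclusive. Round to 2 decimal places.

190.75

Sum of periods 4–11: 301 + 37 + 190 + 57 + 214 + 215 + 310 + 202 = 1526
Divide by 8: 1526 / 8 = 190.75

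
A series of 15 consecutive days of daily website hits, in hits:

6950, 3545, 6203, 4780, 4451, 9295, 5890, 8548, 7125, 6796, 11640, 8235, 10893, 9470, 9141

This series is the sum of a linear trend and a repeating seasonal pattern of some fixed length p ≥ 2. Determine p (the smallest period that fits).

5

First differences y_{t+1} − y_t: -3405, 2658, -1423, -329, 4844, -3405, 2658, -1423, -329, 4844, -3405, 2658, …
The difference pattern repeats every 5 terms and not for any smaller step, so p = 5.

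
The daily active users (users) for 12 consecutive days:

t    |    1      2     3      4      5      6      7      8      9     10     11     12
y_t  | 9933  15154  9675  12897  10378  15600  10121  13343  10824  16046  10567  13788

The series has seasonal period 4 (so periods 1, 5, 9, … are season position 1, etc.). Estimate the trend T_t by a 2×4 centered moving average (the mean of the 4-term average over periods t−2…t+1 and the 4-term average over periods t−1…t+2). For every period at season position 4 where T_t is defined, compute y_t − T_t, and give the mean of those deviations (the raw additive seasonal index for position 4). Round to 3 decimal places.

Season position 4 occurs at t = 4, 8 (where T_t is defined).
t=4: T_4 = 12081.75000; y_4 − T_4 = 12897 − 12081.75000 = 815.25000
t=8: T_8 = 12527.75000; y_8 − T_8 = 13343 − 12527.75000 = 815.25000
Mean deviation: (815.25000 + 815.25000) / 2 = 815.250

815.250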